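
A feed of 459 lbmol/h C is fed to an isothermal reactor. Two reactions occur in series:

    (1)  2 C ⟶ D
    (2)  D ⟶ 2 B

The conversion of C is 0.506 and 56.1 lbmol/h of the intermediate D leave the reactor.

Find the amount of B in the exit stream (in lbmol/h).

Conversion of C: C consumed = 2ξ₁ = 0.506 × 459 → ξ₁ = 116.1 lbmol/h.
D balance: n_D = 0 + 1ξ₁ − 1ξ₂ = 56.1 → ξ₂ = (1·116.1 − 56.1)/1 = 60.03 lbmol/h.
Outlet amounts (n = n₀ + Σ ν·ξ):
  C: 459 − 2(116.1) = 226.7
  D: 0 + 1(116.1) − 1(60.03) = 56.1
  B: 0 + 2(60.03) = 120.1

120 lbmol/h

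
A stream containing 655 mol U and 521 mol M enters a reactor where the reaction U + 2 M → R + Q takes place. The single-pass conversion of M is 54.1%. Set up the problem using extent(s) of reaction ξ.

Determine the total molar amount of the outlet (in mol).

1040 mol

M reacted = 0.541 × 521 = 281.9 mol; ν_M = −2, so ξ = 281.9/2 = 140.9 mol.
Outlet amounts (n = n₀ + ν ξ):
  U: 655 − 1(140.9) = 514.1
  M: 521 − 2(140.9) = 239.1
  R: 0 + 1(140.9) = 140.9
  Q: 0 + 1(140.9) = 140.9
Total out = 514.1 + 239.1 + 140.9 + 140.9 = 1035 mol.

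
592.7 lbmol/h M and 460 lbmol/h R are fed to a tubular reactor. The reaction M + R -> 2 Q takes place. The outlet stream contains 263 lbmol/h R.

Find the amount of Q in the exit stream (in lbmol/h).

394 lbmol/h

For R: n = n₀ − 1ξ → 263 = 460 − 1ξ, giving ξ = 197 lbmol/h.
Outlet amounts (n = n₀ + ν ξ):
  M: 592.7 − 1(197) = 395.7
  R: 460 − 1(197) = 263
  Q: 0 + 2(197) = 394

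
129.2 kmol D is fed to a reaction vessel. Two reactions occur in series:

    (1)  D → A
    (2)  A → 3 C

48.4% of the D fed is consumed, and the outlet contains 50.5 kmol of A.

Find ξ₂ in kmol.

ξ₂ = 12 kmol

Conversion of D: D consumed = 1ξ₁ = 0.484 × 129.2 → ξ₁ = 62.53 kmol.
A balance: n_A = 0 + 1ξ₁ − 1ξ₂ = 50.5 → ξ₂ = (1·62.53 − 50.5)/1 = 12.03 kmol.
Outlet amounts (n = n₀ + Σ ν·ξ):
  D: 129.2 − 1(62.53) = 66.67
  A: 0 + 1(62.53) − 1(12.03) = 50.5
  C: 0 + 3(12.03) = 36.1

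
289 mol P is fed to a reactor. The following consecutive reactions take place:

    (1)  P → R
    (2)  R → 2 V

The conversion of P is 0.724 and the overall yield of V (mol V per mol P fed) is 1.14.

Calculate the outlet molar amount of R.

Conversion of P: P consumed = 1ξ₁ = 0.724 × 289 → ξ₁ = 209.2 mol.
Yield of V: 2ξ₂ / 289 = 1.14 → ξ₂ = 164.7 mol.
Outlet amounts (n = n₀ + Σ ν·ξ):
  P: 289 − 1(209.2) = 79.76
  R: 0 + 1(209.2) − 1(164.7) = 44.51
  V: 0 + 2(164.7) = 329.5

44.5 mol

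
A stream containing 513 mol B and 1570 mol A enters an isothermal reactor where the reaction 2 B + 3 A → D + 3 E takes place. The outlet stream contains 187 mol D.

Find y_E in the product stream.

0.296

For D: n = n₀ + 1ξ → 187 = 0 + 1ξ, giving ξ = 187 mol.
Outlet amounts (n = n₀ + ν ξ):
  B: 513 − 2(187) = 139
  A: 1570 − 3(187) = 1009
  D: 0 + 1(187) = 187
  E: 0 + 3(187) = 561
Total out = 1896 mol; y_E = 561 / 1896 = 0.2959.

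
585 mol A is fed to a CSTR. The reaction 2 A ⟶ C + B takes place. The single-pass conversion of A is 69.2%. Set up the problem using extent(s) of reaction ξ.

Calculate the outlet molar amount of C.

202 mol

A reacted = 0.692 × 585 = 404.8 mol; ν_A = −2, so ξ = 404.8/2 = 202.4 mol.
Outlet amounts (n = n₀ + ν ξ):
  A: 585 − 2(202.4) = 180.2
  C: 0 + 1(202.4) = 202.4
  B: 0 + 1(202.4) = 202.4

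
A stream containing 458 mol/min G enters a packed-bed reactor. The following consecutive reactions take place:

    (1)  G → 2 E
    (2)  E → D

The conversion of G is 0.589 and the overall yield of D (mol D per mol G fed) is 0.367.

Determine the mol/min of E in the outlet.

Conversion of G: G consumed = 1ξ₁ = 0.589 × 458 → ξ₁ = 269.8 mol/min.
Yield of D: 1ξ₂ / 458 = 0.367 → ξ₂ = 168.1 mol/min.
Outlet amounts (n = n₀ + Σ ν·ξ):
  G: 458 − 1(269.8) = 188.2
  E: 0 + 2(269.8) − 1(168.1) = 371.4
  D: 0 + 1(168.1) = 168.1

371 mol/min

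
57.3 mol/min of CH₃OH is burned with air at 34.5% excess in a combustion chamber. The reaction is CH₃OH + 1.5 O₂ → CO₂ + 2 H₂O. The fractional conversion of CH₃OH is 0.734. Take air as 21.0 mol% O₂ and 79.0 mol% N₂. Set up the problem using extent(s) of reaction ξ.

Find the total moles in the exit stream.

629 mol/min

Stoichiometric O₂ = 1.5 × 57.3 = 85.95 mol/min; O₂ fed = 85.95 × 1.345 = 115.6 mol/min.
N₂ fed = 115.6 × 79/21 = 434.9 mol/min.
Fuel reacted = 0.734 × 57.3 → ξ = 42.06 mol/min.
Outlet (n = n₀ + ν ξ):
  CH₃OH: 57.3 − 1(42.06) = 15.24
  O₂: 115.6 − 1.5(42.06) = 52.52
  N₂: 434.9 (inert)
  CO₂: 0 + 1(42.06) = 42.06
  H₂O: 0 + 2(42.06) = 84.12
Total out = 15.24 + 52.52 + 434.9 + 42.06 + 84.12 = 628.8 mol/min.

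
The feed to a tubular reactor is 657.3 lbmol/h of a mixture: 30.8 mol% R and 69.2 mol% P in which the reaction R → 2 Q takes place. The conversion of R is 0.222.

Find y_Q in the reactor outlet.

R reacted = 0.222 × 202.4 = 44.94 lbmol/h; ν_R = −1, so ξ = 44.94/1 = 44.94 lbmol/h.
Outlet amounts (n = n₀ + ν ξ):
  R: 202.4 − 1(44.94) = 157.5
  Q: 0 + 2(44.94) = 89.89
  P: 454.9 (inert)
Total out = 702.2 lbmol/h; y_Q = 89.89 / 702.2 = 0.128.

0.128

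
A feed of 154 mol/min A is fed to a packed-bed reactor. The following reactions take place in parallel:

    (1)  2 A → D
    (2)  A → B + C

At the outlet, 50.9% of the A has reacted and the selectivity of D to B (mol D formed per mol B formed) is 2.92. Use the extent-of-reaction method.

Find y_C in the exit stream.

Conversion of A: A consumed = 0.509 × 154 = 78.39 mol/min = 2ξ₁ + 1ξ₂.
Selectivity: 1ξ₁ / (1ξ₂) = 2.92 → ξ₁ = 2.92 ξ₂.
Substitute: (2·2.92 + 1) ξ₂ = 78.39 → ξ₂ = 11.46 mol/min, ξ₁ = 33.46 mol/min.
Outlet amounts (n = n₀ + Σ ν·ξ):
  A: 154 − 2(33.46) − 1(11.46) = 75.61
  D: 0 + 1(33.46) = 33.46
  B: 0 + 1(11.46) = 11.46
  C: 0 + 1(11.46) = 11.46
Total out = 132 mol/min; y_C = 11.46 / 132 = 0.08682.

0.0868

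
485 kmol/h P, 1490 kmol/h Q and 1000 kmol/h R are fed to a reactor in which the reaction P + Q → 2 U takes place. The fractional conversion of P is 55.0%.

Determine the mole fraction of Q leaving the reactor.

P reacted = 0.55 × 485 = 266.8 kmol/h; ν_P = −1, so ξ = 266.8/1 = 266.8 kmol/h.
Outlet amounts (n = n₀ + ν ξ):
  P: 485 − 1(266.8) = 218.2
  Q: 1490 − 1(266.8) = 1223
  U: 0 + 2(266.8) = 533.5
  R: 1000 (inert)
Total out = 2975 kmol/h; y_Q = 1223 / 2975 = 0.4112.

0.411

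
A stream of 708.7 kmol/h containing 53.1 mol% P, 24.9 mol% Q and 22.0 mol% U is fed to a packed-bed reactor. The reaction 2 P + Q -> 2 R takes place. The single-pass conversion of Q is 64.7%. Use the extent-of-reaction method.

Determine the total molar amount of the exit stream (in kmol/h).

Q reacted = 0.647 × 176.5 = 114.2 kmol/h; ν_Q = −1, so ξ = 114.2/1 = 114.2 kmol/h.
Outlet amounts (n = n₀ + ν ξ):
  P: 376.3 − 2(114.2) = 148
  Q: 176.5 − 1(114.2) = 62.29
  R: 0 + 2(114.2) = 228.3
  U: 155.9 (inert)
Total out = 148 + 62.29 + 228.3 + 155.9 = 594.5 kmol/h.

595 kmol/h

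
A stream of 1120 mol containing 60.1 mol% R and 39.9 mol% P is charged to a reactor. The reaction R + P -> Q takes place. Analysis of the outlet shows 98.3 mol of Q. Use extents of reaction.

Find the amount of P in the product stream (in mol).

349 mol

For Q: n = n₀ + 1ξ → 98.3 = 0 + 1ξ, giving ξ = 98.3 mol.
Outlet amounts (n = n₀ + ν ξ):
  R: 673.1 − 1(98.3) = 574.8
  P: 446.9 − 1(98.3) = 348.6
  Q: 0 + 1(98.3) = 98.3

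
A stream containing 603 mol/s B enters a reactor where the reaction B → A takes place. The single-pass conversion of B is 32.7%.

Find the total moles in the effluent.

B reacted = 0.327 × 603 = 197.2 mol/s; ν_B = −1, so ξ = 197.2/1 = 197.2 mol/s.
Outlet amounts (n = n₀ + ν ξ):
  B: 603 − 1(197.2) = 405.8
  A: 0 + 1(197.2) = 197.2
Total out = 405.8 + 197.2 = 603 mol/s.

603 mol/s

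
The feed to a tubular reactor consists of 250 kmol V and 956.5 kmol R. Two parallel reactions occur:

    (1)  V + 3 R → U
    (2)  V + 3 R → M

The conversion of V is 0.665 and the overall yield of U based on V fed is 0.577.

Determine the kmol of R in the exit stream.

Yield of U: 1ξ₁ / 250 = 0.577 → ξ₁ = 144.2 kmol.
Conversion of V: 1ξ₁ + 1ξ₂ = 0.665 × 250 = 166.2 → ξ₂ = 22 kmol.
Outlet amounts (n = n₀ + Σ ν·ξ):
  V: 250 − 1(144.2) − 1(22) = 83.75
  R: 956.5 − 3(144.2) − 3(22) = 457.8
  U: 0 + 1(144.2) = 144.2
  M: 0 + 1(22) = 22

458 kmol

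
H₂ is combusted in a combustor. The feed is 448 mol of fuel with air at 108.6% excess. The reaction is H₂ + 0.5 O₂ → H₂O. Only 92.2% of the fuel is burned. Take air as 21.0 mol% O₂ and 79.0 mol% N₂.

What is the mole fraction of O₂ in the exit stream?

Stoichiometric O₂ = 0.5 × 448 = 224 mol; O₂ fed = 224 × 2.086 = 467.3 mol.
N₂ fed = 467.3 × 79/21 = 1758 mol.
Fuel reacted = 0.922 × 448 → ξ = 413.1 mol.
Outlet (n = n₀ + ν ξ):
  H₂: 448 − 1(413.1) = 34.94
  O₂: 467.3 − 0.5(413.1) = 260.7
  N₂: 1758 (inert)
  H₂O: 0 + 1(413.1) = 413.1
Total out = 2467 mol; y_O₂ = 260.7 / 2467 = 0.1057.

0.106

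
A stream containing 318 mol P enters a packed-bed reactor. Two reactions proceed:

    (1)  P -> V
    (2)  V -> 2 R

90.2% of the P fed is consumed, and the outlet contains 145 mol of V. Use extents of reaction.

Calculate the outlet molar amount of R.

284 mol

Conversion of P: P consumed = 1ξ₁ = 0.902 × 318 → ξ₁ = 286.8 mol.
V balance: n_V = 0 + 1ξ₁ − 1ξ₂ = 145 → ξ₂ = (1·286.8 − 145)/1 = 141.8 mol.
Outlet amounts (n = n₀ + Σ ν·ξ):
  P: 318 − 1(286.8) = 31.16
  V: 0 + 1(286.8) − 1(141.8) = 145
  R: 0 + 2(141.8) = 283.7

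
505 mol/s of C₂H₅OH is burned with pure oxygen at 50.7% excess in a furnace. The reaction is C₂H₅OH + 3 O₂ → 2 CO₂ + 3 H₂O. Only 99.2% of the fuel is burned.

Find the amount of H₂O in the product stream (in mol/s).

1500 mol/s

Stoichiometric O₂ = 3 × 505 = 1515 mol/s; O₂ fed = 1515 × 1.507 = 2283 mol/s.
Fuel reacted = 0.992 × 505 → ξ = 501 mol/s.
Outlet (n = n₀ + ν ξ):
  C₂H₅OH: 505 − 1(501) = 4.04
  O₂: 2283 − 3(501) = 780.2
  CO₂: 0 + 2(501) = 1002
  H₂O: 0 + 3(501) = 1503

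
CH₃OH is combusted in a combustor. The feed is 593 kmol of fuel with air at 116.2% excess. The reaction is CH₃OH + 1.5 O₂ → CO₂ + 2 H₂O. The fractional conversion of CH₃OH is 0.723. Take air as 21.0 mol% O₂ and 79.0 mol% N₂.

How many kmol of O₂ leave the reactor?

Stoichiometric O₂ = 1.5 × 593 = 889.5 kmol; O₂ fed = 889.5 × 2.162 = 1923 kmol.
N₂ fed = 1923 × 79/21 = 7235 kmol.
Fuel reacted = 0.723 × 593 → ξ = 428.7 kmol.
Outlet (n = n₀ + ν ξ):
  CH₃OH: 593 − 1(428.7) = 164.3
  O₂: 1923 − 1.5(428.7) = 1280
  N₂: 7235 (inert)
  CO₂: 0 + 1(428.7) = 428.7
  H₂O: 0 + 2(428.7) = 857.5

1280 kmol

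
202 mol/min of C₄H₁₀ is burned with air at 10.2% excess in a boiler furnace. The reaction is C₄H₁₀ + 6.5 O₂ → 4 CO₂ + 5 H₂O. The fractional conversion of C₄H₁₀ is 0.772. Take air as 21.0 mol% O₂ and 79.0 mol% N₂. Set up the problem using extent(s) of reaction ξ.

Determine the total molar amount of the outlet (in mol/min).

Stoichiometric O₂ = 6.5 × 202 = 1313 mol/min; O₂ fed = 1313 × 1.102 = 1447 mol/min.
N₂ fed = 1447 × 79/21 = 5443 mol/min.
Fuel reacted = 0.772 × 202 → ξ = 155.9 mol/min.
Outlet (n = n₀ + ν ξ):
  C₄H₁₀: 202 − 1(155.9) = 46.06
  O₂: 1447 − 6.5(155.9) = 433.3
  N₂: 5443 (inert)
  CO₂: 0 + 4(155.9) = 623.8
  H₂O: 0 + 5(155.9) = 779.7
Total out = 46.06 + 433.3 + 5443 + 623.8 + 779.7 = 7326 mol/min.

7330 mol/min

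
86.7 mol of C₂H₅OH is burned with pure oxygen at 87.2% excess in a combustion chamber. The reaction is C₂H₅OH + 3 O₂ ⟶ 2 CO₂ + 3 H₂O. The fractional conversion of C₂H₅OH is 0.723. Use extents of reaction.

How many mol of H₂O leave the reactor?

188 mol

Stoichiometric O₂ = 3 × 86.7 = 260.1 mol; O₂ fed = 260.1 × 1.872 = 486.9 mol.
Fuel reacted = 0.723 × 86.7 → ξ = 62.68 mol.
Outlet (n = n₀ + ν ξ):
  C₂H₅OH: 86.7 − 1(62.68) = 24.02
  O₂: 486.9 − 3(62.68) = 298.9
  CO₂: 0 + 2(62.68) = 125.4
  H₂O: 0 + 3(62.68) = 188.1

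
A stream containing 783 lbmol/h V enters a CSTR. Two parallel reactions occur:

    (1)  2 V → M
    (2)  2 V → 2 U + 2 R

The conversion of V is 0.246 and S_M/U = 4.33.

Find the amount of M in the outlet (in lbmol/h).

Conversion of V: V consumed = 0.246 × 783 = 192.6 lbmol/h = 2ξ₁ + 2ξ₂.
Selectivity: 1ξ₁ / (2ξ₂) = 4.33 → ξ₁ = 8.66 ξ₂.
Substitute: (2·8.66 + 2) ξ₂ = 192.6 → ξ₂ = 9.97 lbmol/h, ξ₁ = 86.34 lbmol/h.
Outlet amounts (n = n₀ + Σ ν·ξ):
  V: 783 − 2(86.34) − 2(9.97) = 590.4
  M: 0 + 1(86.34) = 86.34
  U: 0 + 2(9.97) = 19.94
  R: 0 + 2(9.97) = 19.94

86.3 lbmol/h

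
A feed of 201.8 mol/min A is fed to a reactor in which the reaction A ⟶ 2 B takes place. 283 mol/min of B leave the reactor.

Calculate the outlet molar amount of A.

60.3 mol/min

For B: n = n₀ + 2ξ → 283 = 0 + 2ξ, giving ξ = 141.5 mol/min.
Outlet amounts (n = n₀ + ν ξ):
  A: 201.8 − 1(141.5) = 60.3
  B: 0 + 2(141.5) = 283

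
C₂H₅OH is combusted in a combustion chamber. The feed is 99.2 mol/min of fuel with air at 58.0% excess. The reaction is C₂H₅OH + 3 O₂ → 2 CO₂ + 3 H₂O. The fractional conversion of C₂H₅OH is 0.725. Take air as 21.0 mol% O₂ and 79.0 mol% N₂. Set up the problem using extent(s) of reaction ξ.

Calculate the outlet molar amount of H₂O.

216 mol/min

Stoichiometric O₂ = 3 × 99.2 = 297.6 mol/min; O₂ fed = 297.6 × 1.580 = 470.2 mol/min.
N₂ fed = 470.2 × 79/21 = 1769 mol/min.
Fuel reacted = 0.725 × 99.2 → ξ = 71.92 mol/min.
Outlet (n = n₀ + ν ξ):
  C₂H₅OH: 99.2 − 1(71.92) = 27.28
  O₂: 470.2 − 3(71.92) = 254.4
  N₂: 1769 (inert)
  CO₂: 0 + 2(71.92) = 143.8
  H₂O: 0 + 3(71.92) = 215.8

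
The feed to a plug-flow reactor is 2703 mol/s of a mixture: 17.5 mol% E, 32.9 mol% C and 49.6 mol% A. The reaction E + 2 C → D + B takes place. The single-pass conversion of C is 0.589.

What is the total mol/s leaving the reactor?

2440 mol/s

C reacted = 0.589 × 889.3 = 523.8 mol/s; ν_C = −2, so ξ = 523.8/2 = 261.9 mol/s.
Outlet amounts (n = n₀ + ν ξ):
  E: 473 − 1(261.9) = 211.1
  C: 889.3 − 2(261.9) = 365.5
  D: 0 + 1(261.9) = 261.9
  B: 0 + 1(261.9) = 261.9
  A: 1341 (inert)
Total out = 211.1 + 365.5 + 261.9 + 261.9 + 1341 = 2441 mol/s.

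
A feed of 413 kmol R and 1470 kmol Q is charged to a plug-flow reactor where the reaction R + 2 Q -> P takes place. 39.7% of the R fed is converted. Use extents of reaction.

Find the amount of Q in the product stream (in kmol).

1140 kmol

R reacted = 0.397 × 413 = 164 kmol; ν_R = −1, so ξ = 164/1 = 164 kmol.
Outlet amounts (n = n₀ + ν ξ):
  R: 413 − 1(164) = 249
  Q: 1470 − 2(164) = 1142
  P: 0 + 1(164) = 164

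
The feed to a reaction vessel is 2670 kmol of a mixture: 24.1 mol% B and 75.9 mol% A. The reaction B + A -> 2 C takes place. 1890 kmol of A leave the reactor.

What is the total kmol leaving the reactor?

For A: n = n₀ − 1ξ → 1890 = 2027 − 1ξ, giving ξ = 136.5 kmol.
Outlet amounts (n = n₀ + ν ξ):
  B: 643.5 − 1(136.5) = 506.9
  A: 2027 − 1(136.5) = 1890
  C: 0 + 2(136.5) = 273.1
Total out = 506.9 + 1890 + 273.1 = 2670 kmol.

2670 kmol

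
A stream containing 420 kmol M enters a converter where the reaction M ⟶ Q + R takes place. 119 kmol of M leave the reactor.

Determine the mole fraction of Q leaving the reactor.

For M: n = n₀ − 1ξ → 119 = 420 − 1ξ, giving ξ = 301 kmol.
Outlet amounts (n = n₀ + ν ξ):
  M: 420 − 1(301) = 119
  Q: 0 + 1(301) = 301
  R: 0 + 1(301) = 301
Total out = 721 kmol; y_Q = 301 / 721 = 0.4175.

0.417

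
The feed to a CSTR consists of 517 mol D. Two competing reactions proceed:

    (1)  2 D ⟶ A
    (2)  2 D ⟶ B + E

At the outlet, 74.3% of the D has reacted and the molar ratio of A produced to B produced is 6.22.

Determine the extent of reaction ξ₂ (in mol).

ξ₂ = 26.6 mol

Conversion of D: D consumed = 0.743 × 517 = 384.1 mol = 2ξ₁ + 2ξ₂.
Selectivity: 1ξ₁ / (1ξ₂) = 6.22 → ξ₁ = 6.22 ξ₂.
Substitute: (2·6.22 + 2) ξ₂ = 384.1 → ξ₂ = 26.6 mol, ξ₁ = 165.5 mol.
Outlet amounts (n = n₀ + Σ ν·ξ):
  D: 517 − 2(165.5) − 2(26.6) = 132.9
  A: 0 + 1(165.5) = 165.5
  B: 0 + 1(26.6) = 26.6
  E: 0 + 1(26.6) = 26.6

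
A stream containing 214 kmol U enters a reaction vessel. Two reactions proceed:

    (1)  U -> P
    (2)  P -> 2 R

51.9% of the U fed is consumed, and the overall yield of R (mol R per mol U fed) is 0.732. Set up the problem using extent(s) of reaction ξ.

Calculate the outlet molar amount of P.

Conversion of U: U consumed = 1ξ₁ = 0.519 × 214 → ξ₁ = 111.1 kmol.
Yield of R: 2ξ₂ / 214 = 0.732 → ξ₂ = 78.32 kmol.
Outlet amounts (n = n₀ + Σ ν·ξ):
  U: 214 − 1(111.1) = 102.9
  P: 0 + 1(111.1) − 1(78.32) = 32.74
  R: 0 + 2(78.32) = 156.6

32.7 kmol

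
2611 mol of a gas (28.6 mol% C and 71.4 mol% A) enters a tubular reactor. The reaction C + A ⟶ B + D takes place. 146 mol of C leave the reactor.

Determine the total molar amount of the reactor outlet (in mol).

For C: n = n₀ − 1ξ → 146 = 746.7 − 1ξ, giving ξ = 600.7 mol.
Outlet amounts (n = n₀ + ν ξ):
  C: 746.7 − 1(600.7) = 146
  A: 1864 − 1(600.7) = 1264
  B: 0 + 1(600.7) = 600.7
  D: 0 + 1(600.7) = 600.7
Total out = 146 + 1264 + 600.7 + 600.7 = 2611 mol.

2610 mol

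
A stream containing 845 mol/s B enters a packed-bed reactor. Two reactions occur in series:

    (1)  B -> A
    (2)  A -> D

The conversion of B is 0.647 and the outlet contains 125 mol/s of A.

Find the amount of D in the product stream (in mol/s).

Conversion of B: B consumed = 1ξ₁ = 0.647 × 845 → ξ₁ = 546.7 mol/s.
A balance: n_A = 0 + 1ξ₁ − 1ξ₂ = 125 → ξ₂ = (1·546.7 − 125)/1 = 421.7 mol/s.
Outlet amounts (n = n₀ + Σ ν·ξ):
  B: 845 − 1(546.7) = 298.3
  A: 0 + 1(546.7) − 1(421.7) = 125
  D: 0 + 1(421.7) = 421.7

422 mol/s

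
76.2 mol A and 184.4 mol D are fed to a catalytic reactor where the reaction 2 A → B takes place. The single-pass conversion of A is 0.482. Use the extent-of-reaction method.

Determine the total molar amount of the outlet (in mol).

A reacted = 0.482 × 76.2 = 36.73 mol; ν_A = −2, so ξ = 36.73/2 = 18.36 mol.
Outlet amounts (n = n₀ + ν ξ):
  A: 76.2 − 2(18.36) = 39.47
  B: 0 + 1(18.36) = 18.36
  D: 184.4 (inert)
Total out = 39.47 + 18.36 + 184.4 = 242.2 mol.

242 mol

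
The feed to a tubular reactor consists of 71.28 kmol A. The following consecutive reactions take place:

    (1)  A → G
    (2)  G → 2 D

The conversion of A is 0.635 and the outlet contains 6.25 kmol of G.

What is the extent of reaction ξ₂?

ξ₂ = 39 kmol

Conversion of A: A consumed = 1ξ₁ = 0.635 × 71.28 → ξ₁ = 45.26 kmol.
G balance: n_G = 0 + 1ξ₁ − 1ξ₂ = 6.25 → ξ₂ = (1·45.26 − 6.25)/1 = 39.01 kmol.
Outlet amounts (n = n₀ + Σ ν·ξ):
  A: 71.28 − 1(45.26) = 26.02
  G: 0 + 1(45.26) − 1(39.01) = 6.25
  D: 0 + 2(39.01) = 78.03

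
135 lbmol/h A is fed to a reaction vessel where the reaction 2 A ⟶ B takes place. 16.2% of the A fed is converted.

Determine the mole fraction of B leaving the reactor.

0.0881

A reacted = 0.162 × 135 = 21.87 lbmol/h; ν_A = −2, so ξ = 21.87/2 = 10.94 lbmol/h.
Outlet amounts (n = n₀ + ν ξ):
  A: 135 − 2(10.94) = 113.1
  B: 0 + 1(10.94) = 10.94
Total out = 124.1 lbmol/h; y_B = 10.94 / 124.1 = 0.08814.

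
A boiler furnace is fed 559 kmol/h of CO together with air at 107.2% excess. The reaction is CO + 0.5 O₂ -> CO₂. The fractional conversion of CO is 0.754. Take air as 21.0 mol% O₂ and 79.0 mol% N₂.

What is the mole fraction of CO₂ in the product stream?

0.136

Stoichiometric O₂ = 0.5 × 559 = 279.5 kmol/h; O₂ fed = 279.5 × 2.072 = 579.1 kmol/h.
N₂ fed = 579.1 × 79/21 = 2179 kmol/h.
Fuel reacted = 0.754 × 559 → ξ = 421.5 kmol/h.
Outlet (n = n₀ + ν ξ):
  CO: 559 − 1(421.5) = 137.5
  O₂: 579.1 − 0.5(421.5) = 368.4
  N₂: 2179 (inert)
  CO₂: 0 + 1(421.5) = 421.5
Total out = 3106 kmol/h; y_CO₂ = 421.5 / 3106 = 0.1357.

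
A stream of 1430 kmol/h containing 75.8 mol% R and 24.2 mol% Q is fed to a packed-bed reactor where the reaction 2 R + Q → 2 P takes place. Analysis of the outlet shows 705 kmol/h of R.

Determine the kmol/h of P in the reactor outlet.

379 kmol/h

For R: n = n₀ − 2ξ → 705 = 1084 − 2ξ, giving ξ = 189.5 kmol/h.
Outlet amounts (n = n₀ + ν ξ):
  R: 1084 − 2(189.5) = 705
  Q: 346.1 − 1(189.5) = 156.6
  P: 0 + 2(189.5) = 378.9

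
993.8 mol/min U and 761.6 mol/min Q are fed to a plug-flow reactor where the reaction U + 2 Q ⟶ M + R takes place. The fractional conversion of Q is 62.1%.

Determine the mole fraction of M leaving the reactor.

0.156

Q reacted = 0.621 × 761.6 = 473 mol/min; ν_Q = −2, so ξ = 473/2 = 236.5 mol/min.
Outlet amounts (n = n₀ + ν ξ):
  U: 993.8 − 1(236.5) = 757.3
  Q: 761.6 − 2(236.5) = 288.6
  M: 0 + 1(236.5) = 236.5
  R: 0 + 1(236.5) = 236.5
Total out = 1519 mol/min; y_M = 236.5 / 1519 = 0.1557.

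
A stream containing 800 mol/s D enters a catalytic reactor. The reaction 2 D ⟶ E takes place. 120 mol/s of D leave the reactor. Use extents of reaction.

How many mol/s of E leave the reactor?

340 mol/s

For D: n = n₀ − 2ξ → 120 = 800 − 2ξ, giving ξ = 340 mol/s.
Outlet amounts (n = n₀ + ν ξ):
  D: 800 − 2(340) = 120
  E: 0 + 1(340) = 340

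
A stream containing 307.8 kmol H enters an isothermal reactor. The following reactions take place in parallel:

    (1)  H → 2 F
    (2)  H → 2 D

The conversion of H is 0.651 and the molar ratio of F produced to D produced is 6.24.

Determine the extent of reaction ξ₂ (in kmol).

Conversion of H: H consumed = 0.651 × 307.8 = 200.4 kmol = 1ξ₁ + 1ξ₂.
Selectivity: 2ξ₁ / (2ξ₂) = 6.24 → ξ₁ = 6.24 ξ₂.
Substitute: (1·6.24 + 1) ξ₂ = 200.4 → ξ₂ = 27.68 kmol, ξ₁ = 172.7 kmol.
Outlet amounts (n = n₀ + Σ ν·ξ):
  H: 307.8 − 1(172.7) − 1(27.68) = 107.4
  F: 0 + 2(172.7) = 345.4
  D: 0 + 2(27.68) = 55.35

ξ₂ = 27.7 kmol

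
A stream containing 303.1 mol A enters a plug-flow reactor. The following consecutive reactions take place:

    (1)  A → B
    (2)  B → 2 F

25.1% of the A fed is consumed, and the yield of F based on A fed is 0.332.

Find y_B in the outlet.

Conversion of A: A consumed = 1ξ₁ = 0.251 × 303.1 → ξ₁ = 76.08 mol.
Yield of F: 2ξ₂ / 303.1 = 0.332 → ξ₂ = 50.31 mol.
Outlet amounts (n = n₀ + Σ ν·ξ):
  A: 303.1 − 1(76.08) = 227
  B: 0 + 1(76.08) − 1(50.31) = 25.76
  F: 0 + 2(50.31) = 100.6
Total out = 353.4 mol; y_B = 25.76 / 353.4 = 0.0729.

0.0729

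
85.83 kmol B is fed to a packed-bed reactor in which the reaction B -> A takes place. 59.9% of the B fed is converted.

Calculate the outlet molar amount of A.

B reacted = 0.599 × 85.83 = 51.41 kmol; ν_B = −1, so ξ = 51.41/1 = 51.41 kmol.
Outlet amounts (n = n₀ + ν ξ):
  B: 85.83 − 1(51.41) = 34.42
  A: 0 + 1(51.41) = 51.41

51.4 kmol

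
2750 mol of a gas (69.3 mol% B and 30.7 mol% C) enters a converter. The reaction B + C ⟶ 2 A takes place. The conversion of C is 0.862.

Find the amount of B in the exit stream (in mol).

C reacted = 0.862 × 844.2 = 727.7 mol; ν_C = −1, so ξ = 727.7/1 = 727.7 mol.
Outlet amounts (n = n₀ + ν ξ):
  B: 1906 − 1(727.7) = 1178
  C: 844.2 − 1(727.7) = 116.5
  A: 0 + 2(727.7) = 1455

1180 mol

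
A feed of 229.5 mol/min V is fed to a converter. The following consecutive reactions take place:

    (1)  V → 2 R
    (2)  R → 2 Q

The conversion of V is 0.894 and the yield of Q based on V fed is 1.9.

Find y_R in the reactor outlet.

Conversion of V: V consumed = 1ξ₁ = 0.894 × 229.5 → ξ₁ = 205.2 mol/min.
Yield of Q: 2ξ₂ / 229.5 = 1.9 → ξ₂ = 218 mol/min.
Outlet amounts (n = n₀ + Σ ν·ξ):
  V: 229.5 − 1(205.2) = 24.33
  R: 0 + 2(205.2) − 1(218) = 192.3
  Q: 0 + 2(218) = 436
Total out = 652.7 mol/min; y_R = 192.3 / 652.7 = 0.2947.

0.295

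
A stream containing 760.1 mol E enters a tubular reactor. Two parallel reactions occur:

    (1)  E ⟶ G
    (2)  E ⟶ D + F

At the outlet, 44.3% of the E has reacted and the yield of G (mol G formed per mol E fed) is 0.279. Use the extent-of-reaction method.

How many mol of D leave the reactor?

Yield of G: 1ξ₁ / 760.1 = 0.279 → ξ₁ = 212.1 mol.
Conversion of E: 1ξ₁ + 1ξ₂ = 0.443 × 760.1 = 336.7 → ξ₂ = 124.7 mol.
Outlet amounts (n = n₀ + Σ ν·ξ):
  E: 760.1 − 1(212.1) − 1(124.7) = 423.4
  G: 0 + 1(212.1) = 212.1
  D: 0 + 1(124.7) = 124.7
  F: 0 + 1(124.7) = 124.7

125 mol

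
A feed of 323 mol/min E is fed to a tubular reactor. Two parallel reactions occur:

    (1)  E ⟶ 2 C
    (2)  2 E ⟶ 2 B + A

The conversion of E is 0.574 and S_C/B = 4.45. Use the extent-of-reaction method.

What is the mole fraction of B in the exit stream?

Conversion of E: E consumed = 0.574 × 323 = 185.4 mol/min = 1ξ₁ + 2ξ₂.
Selectivity: 2ξ₁ / (2ξ₂) = 4.45 → ξ₁ = 4.45 ξ₂.
Substitute: (1·4.45 + 2) ξ₂ = 185.4 → ξ₂ = 28.74 mol/min, ξ₁ = 127.9 mol/min.
Outlet amounts (n = n₀ + Σ ν·ξ):
  E: 323 − 1(127.9) − 2(28.74) = 137.6
  C: 0 + 2(127.9) = 255.8
  B: 0 + 2(28.74) = 57.49
  A: 0 + 1(28.74) = 28.74
Total out = 479.7 mol/min; y_B = 57.49 / 479.7 = 0.1199.

0.12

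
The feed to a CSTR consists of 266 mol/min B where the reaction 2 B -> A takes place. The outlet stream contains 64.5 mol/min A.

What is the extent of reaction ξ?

ξ = 64.5 mol/min

For A: n = n₀ + 1ξ → 64.5 = 0 + 1ξ, giving ξ = 64.5 mol/min.
Outlet amounts (n = n₀ + ν ξ):
  B: 266 − 2(64.5) = 137
  A: 0 + 1(64.5) = 64.5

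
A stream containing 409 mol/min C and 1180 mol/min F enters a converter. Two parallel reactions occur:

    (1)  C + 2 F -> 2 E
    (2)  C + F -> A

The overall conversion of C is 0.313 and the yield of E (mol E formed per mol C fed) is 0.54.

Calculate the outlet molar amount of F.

942 mol/min

Yield of E: 2ξ₁ / 409 = 0.54 → ξ₁ = 110.4 mol/min.
Conversion of C: 1ξ₁ + 1ξ₂ = 0.313 × 409 = 128 → ξ₂ = 17.59 mol/min.
Outlet amounts (n = n₀ + Σ ν·ξ):
  C: 409 − 1(110.4) − 1(17.59) = 281
  F: 1180 − 2(110.4) − 1(17.59) = 941.6
  E: 0 + 2(110.4) = 220.9
  A: 0 + 1(17.59) = 17.59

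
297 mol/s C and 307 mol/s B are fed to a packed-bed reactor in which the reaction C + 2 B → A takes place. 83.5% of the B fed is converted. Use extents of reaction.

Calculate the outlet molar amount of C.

B reacted = 0.835 × 307 = 256.3 mol/s; ν_B = −2, so ξ = 256.3/2 = 128.2 mol/s.
Outlet amounts (n = n₀ + ν ξ):
  C: 297 − 1(128.2) = 168.8
  B: 307 − 2(128.2) = 50.66
  A: 0 + 1(128.2) = 128.2

169 mol/s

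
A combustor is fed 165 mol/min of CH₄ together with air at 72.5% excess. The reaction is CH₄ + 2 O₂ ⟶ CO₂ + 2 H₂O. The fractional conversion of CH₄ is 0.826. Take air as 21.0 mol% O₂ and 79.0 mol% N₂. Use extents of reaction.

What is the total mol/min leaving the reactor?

2880 mol/min

Stoichiometric O₂ = 2 × 165 = 330 mol/min; O₂ fed = 330 × 1.725 = 569.2 mol/min.
N₂ fed = 569.2 × 79/21 = 2141 mol/min.
Fuel reacted = 0.826 × 165 → ξ = 136.3 mol/min.
Outlet (n = n₀ + ν ξ):
  CH₄: 165 − 1(136.3) = 28.71
  O₂: 569.2 − 2(136.3) = 296.7
  N₂: 2141 (inert)
  CO₂: 0 + 1(136.3) = 136.3
  H₂O: 0 + 2(136.3) = 272.6
Total out = 28.71 + 296.7 + 2141 + 136.3 + 272.6 = 2876 mol/min.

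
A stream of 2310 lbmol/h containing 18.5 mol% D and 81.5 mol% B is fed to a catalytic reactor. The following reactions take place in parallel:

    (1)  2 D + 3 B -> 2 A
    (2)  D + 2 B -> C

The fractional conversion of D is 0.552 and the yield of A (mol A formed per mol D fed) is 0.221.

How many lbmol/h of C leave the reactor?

Yield of A: 2ξ₁ / 427.4 = 0.221 → ξ₁ = 47.22 lbmol/h.
Conversion of D: 2ξ₁ + 1ξ₂ = 0.552 × 427.4 = 235.9 → ξ₂ = 141.5 lbmol/h.
Outlet amounts (n = n₀ + Σ ν·ξ):
  D: 427.4 − 2(47.22) − 1(141.5) = 191.5
  B: 1883 − 3(47.22) − 2(141.5) = 1458
  A: 0 + 2(47.22) = 94.44
  C: 0 + 1(141.5) = 141.5

141 lbmol/h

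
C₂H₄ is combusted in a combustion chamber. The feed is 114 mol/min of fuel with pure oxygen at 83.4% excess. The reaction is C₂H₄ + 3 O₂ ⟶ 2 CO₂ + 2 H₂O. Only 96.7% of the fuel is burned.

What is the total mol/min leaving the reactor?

Stoichiometric O₂ = 3 × 114 = 342 mol/min; O₂ fed = 342 × 1.834 = 627.2 mol/min.
Fuel reacted = 0.967 × 114 → ξ = 110.2 mol/min.
Outlet (n = n₀ + ν ξ):
  C₂H₄: 114 − 1(110.2) = 3.762
  O₂: 627.2 − 3(110.2) = 296.5
  CO₂: 0 + 2(110.2) = 220.5
  H₂O: 0 + 2(110.2) = 220.5
Total out = 3.762 + 296.5 + 220.5 + 220.5 = 741.2 mol/min.

741 mol/min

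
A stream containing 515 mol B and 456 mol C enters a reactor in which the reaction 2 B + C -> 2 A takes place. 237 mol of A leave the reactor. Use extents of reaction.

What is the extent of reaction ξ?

ξ = 118 mol

For A: n = n₀ + 2ξ → 237 = 0 + 2ξ, giving ξ = 118.5 mol.
Outlet amounts (n = n₀ + ν ξ):
  B: 515 − 2(118.5) = 278
  C: 456 − 1(118.5) = 337.5
  A: 0 + 2(118.5) = 237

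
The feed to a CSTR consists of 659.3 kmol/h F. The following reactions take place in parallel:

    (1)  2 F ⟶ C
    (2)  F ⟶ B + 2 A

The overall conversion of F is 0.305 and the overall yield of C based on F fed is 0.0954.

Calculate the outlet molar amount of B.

75.3 kmol/h

Yield of C: 1ξ₁ / 659.3 = 0.0954 → ξ₁ = 62.9 kmol/h.
Conversion of F: 2ξ₁ + 1ξ₂ = 0.305 × 659.3 = 201.1 → ξ₂ = 75.29 kmol/h.
Outlet amounts (n = n₀ + Σ ν·ξ):
  F: 659.3 − 2(62.9) − 1(75.29) = 458.2
  C: 0 + 1(62.9) = 62.9
  B: 0 + 1(75.29) = 75.29
  A: 0 + 2(75.29) = 150.6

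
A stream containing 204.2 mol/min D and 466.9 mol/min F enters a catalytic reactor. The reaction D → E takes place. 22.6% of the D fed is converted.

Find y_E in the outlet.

D reacted = 0.226 × 204.2 = 46.15 mol/min; ν_D = −1, so ξ = 46.15/1 = 46.15 mol/min.
Outlet amounts (n = n₀ + ν ξ):
  D: 204.2 − 1(46.15) = 158.1
  E: 0 + 1(46.15) = 46.15
  F: 466.9 (inert)
Total out = 671.1 mol/min; y_E = 46.15 / 671.1 = 0.06877.

0.0688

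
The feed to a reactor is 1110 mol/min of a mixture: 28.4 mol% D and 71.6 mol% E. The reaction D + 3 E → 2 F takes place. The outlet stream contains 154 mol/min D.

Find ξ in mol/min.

ξ = 161 mol/min

For D: n = n₀ − 1ξ → 154 = 315.2 − 1ξ, giving ξ = 161.2 mol/min.
Outlet amounts (n = n₀ + ν ξ):
  D: 315.2 − 1(161.2) = 154
  E: 794.8 − 3(161.2) = 311
  F: 0 + 2(161.2) = 322.5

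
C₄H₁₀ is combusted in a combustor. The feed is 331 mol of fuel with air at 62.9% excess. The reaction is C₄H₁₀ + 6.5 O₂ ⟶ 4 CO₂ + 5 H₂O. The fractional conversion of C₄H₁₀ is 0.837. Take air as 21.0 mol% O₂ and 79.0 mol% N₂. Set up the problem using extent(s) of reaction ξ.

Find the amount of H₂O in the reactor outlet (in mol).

1390 mol

Stoichiometric O₂ = 6.5 × 331 = 2152 mol; O₂ fed = 2152 × 1.629 = 3505 mol.
N₂ fed = 3505 × 79/21 = 13180 mol.
Fuel reacted = 0.837 × 331 → ξ = 277 mol.
Outlet (n = n₀ + ν ξ):
  C₄H₁₀: 331 − 1(277) = 53.95
  O₂: 3505 − 6.5(277) = 1704
  N₂: 13180 (inert)
  CO₂: 0 + 4(277) = 1108
  H₂O: 0 + 5(277) = 1385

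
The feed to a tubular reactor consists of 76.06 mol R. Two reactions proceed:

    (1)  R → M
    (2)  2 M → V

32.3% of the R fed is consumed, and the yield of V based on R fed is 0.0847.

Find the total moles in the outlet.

69.6 mol

Conversion of R: R consumed = 1ξ₁ = 0.323 × 76.06 → ξ₁ = 24.57 mol.
Yield of V: 1ξ₂ / 76.06 = 0.0847 → ξ₂ = 6.442 mol.
Outlet amounts (n = n₀ + Σ ν·ξ):
  R: 76.06 − 1(24.57) = 51.49
  M: 0 + 1(24.57) − 2(6.442) = 11.68
  V: 0 + 1(6.442) = 6.442
Total out = 51.49 + 11.68 + 6.442 = 69.62 mol.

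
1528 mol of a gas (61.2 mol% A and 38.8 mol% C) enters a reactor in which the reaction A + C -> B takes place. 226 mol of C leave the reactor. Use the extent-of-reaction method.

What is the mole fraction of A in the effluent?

0.489

For C: n = n₀ − 1ξ → 226 = 592.9 − 1ξ, giving ξ = 366.9 mol.
Outlet amounts (n = n₀ + ν ξ):
  A: 935.1 − 1(366.9) = 568.3
  C: 592.9 − 1(366.9) = 226
  B: 0 + 1(366.9) = 366.9
Total out = 1161 mol; y_A = 568.3 / 1161 = 0.4894.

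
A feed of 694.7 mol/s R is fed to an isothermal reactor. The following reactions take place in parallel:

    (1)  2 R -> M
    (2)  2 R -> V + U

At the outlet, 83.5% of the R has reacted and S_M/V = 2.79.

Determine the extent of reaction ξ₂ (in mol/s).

Conversion of R: R consumed = 0.835 × 694.7 = 580.1 mol/s = 2ξ₁ + 2ξ₂.
Selectivity: 1ξ₁ / (1ξ₂) = 2.79 → ξ₁ = 2.79 ξ₂.
Substitute: (2·2.79 + 2) ξ₂ = 580.1 → ξ₂ = 76.53 mol/s, ξ₁ = 213.5 mol/s.
Outlet amounts (n = n₀ + Σ ν·ξ):
  R: 694.7 − 2(213.5) − 2(76.53) = 114.6
  M: 0 + 1(213.5) = 213.5
  V: 0 + 1(76.53) = 76.53
  U: 0 + 1(76.53) = 76.53

ξ₂ = 76.5 mol/s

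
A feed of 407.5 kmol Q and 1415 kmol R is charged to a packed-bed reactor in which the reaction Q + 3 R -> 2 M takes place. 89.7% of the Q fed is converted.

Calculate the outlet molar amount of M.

731 kmol

Q reacted = 0.897 × 407.5 = 365.5 kmol; ν_Q = −1, so ξ = 365.5/1 = 365.5 kmol.
Outlet amounts (n = n₀ + ν ξ):
  Q: 407.5 − 1(365.5) = 41.97
  R: 1415 − 3(365.5) = 318.4
  M: 0 + 2(365.5) = 731.1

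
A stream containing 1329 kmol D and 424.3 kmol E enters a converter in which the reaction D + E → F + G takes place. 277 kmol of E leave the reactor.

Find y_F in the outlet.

0.084

For E: n = n₀ − 1ξ → 277 = 424.3 − 1ξ, giving ξ = 147.3 kmol.
Outlet amounts (n = n₀ + ν ξ):
  D: 1329 − 1(147.3) = 1182
  E: 424.3 − 1(147.3) = 277
  F: 0 + 1(147.3) = 147.3
  G: 0 + 1(147.3) = 147.3
Total out = 1753 kmol; y_F = 147.3 / 1753 = 0.08401.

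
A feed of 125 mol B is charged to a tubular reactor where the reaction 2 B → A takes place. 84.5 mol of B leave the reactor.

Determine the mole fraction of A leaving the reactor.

For B: n = n₀ − 2ξ → 84.5 = 125 − 2ξ, giving ξ = 20.25 mol.
Outlet amounts (n = n₀ + ν ξ):
  B: 125 − 2(20.25) = 84.5
  A: 0 + 1(20.25) = 20.25
Total out = 104.8 mol; y_A = 20.25 / 104.8 = 0.1933.

0.193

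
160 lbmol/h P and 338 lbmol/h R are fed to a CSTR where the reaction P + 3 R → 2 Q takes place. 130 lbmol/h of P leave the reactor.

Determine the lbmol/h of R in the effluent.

For P: n = n₀ − 1ξ → 130 = 160 − 1ξ, giving ξ = 30 lbmol/h.
Outlet amounts (n = n₀ + ν ξ):
  P: 160 − 1(30) = 130
  R: 338 − 3(30) = 248
  Q: 0 + 2(30) = 60

248 lbmol/h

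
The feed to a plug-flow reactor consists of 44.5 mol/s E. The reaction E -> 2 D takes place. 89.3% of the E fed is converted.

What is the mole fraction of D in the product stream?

0.943

E reacted = 0.893 × 44.5 = 39.74 mol/s; ν_E = −1, so ξ = 39.74/1 = 39.74 mol/s.
Outlet amounts (n = n₀ + ν ξ):
  E: 44.5 − 1(39.74) = 4.761
  D: 0 + 2(39.74) = 79.48
Total out = 84.24 mol/s; y_D = 79.48 / 84.24 = 0.9435.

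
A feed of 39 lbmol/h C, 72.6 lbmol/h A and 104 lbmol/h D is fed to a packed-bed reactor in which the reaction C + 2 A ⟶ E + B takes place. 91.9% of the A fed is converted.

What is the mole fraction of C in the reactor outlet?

A reacted = 0.919 × 72.6 = 66.72 lbmol/h; ν_A = −2, so ξ = 66.72/2 = 33.36 lbmol/h.
Outlet amounts (n = n₀ + ν ξ):
  C: 39 − 1(33.36) = 5.64
  A: 72.6 − 2(33.36) = 5.881
  E: 0 + 1(33.36) = 33.36
  B: 0 + 1(33.36) = 33.36
  D: 104 (inert)
Total out = 182.2 lbmol/h; y_C = 5.64 / 182.2 = 0.03095.

0.0309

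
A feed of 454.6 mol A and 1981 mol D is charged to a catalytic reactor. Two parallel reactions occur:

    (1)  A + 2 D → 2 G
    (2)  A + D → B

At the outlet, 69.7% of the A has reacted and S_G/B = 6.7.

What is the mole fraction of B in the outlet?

0.0344

Conversion of A: A consumed = 0.697 × 454.6 = 316.9 mol = 1ξ₁ + 1ξ₂.
Selectivity: 2ξ₁ / (1ξ₂) = 6.7 → ξ₁ = 3.35 ξ₂.
Substitute: (1·3.35 + 1) ξ₂ = 316.9 → ξ₂ = 72.84 mol, ξ₁ = 244 mol.
Outlet amounts (n = n₀ + Σ ν·ξ):
  A: 454.6 − 1(244) − 1(72.84) = 137.7
  D: 1981 − 2(244) − 1(72.84) = 1420
  G: 0 + 2(244) = 488
  B: 0 + 1(72.84) = 72.84
Total out = 2119 mol; y_B = 72.84 / 2119 = 0.03438.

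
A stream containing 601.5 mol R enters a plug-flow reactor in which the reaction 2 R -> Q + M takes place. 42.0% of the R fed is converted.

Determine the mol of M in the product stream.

R reacted = 0.42 × 601.5 = 252.6 mol; ν_R = −2, so ξ = 252.6/2 = 126.3 mol.
Outlet amounts (n = n₀ + ν ξ):
  R: 601.5 − 2(126.3) = 348.9
  Q: 0 + 1(126.3) = 126.3
  M: 0 + 1(126.3) = 126.3

126 mol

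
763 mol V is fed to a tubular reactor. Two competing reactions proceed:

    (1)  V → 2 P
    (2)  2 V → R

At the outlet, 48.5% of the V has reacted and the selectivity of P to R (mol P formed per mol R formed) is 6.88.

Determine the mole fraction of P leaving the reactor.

0.504

Conversion of V: V consumed = 0.485 × 763 = 370.1 mol = 1ξ₁ + 2ξ₂.
Selectivity: 2ξ₁ / (1ξ₂) = 6.88 → ξ₁ = 3.44 ξ₂.
Substitute: (1·3.44 + 2) ξ₂ = 370.1 → ξ₂ = 68.02 mol, ξ₁ = 234 mol.
Outlet amounts (n = n₀ + Σ ν·ξ):
  V: 763 − 1(234) − 2(68.02) = 392.9
  P: 0 + 2(234) = 468
  R: 0 + 1(68.02) = 68.02
Total out = 929 mol; y_P = 468 / 929 = 0.5038.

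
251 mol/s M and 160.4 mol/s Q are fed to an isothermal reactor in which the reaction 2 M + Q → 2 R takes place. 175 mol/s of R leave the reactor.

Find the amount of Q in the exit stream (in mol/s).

72.9 mol/s

For R: n = n₀ + 2ξ → 175 = 0 + 2ξ, giving ξ = 87.5 mol/s.
Outlet amounts (n = n₀ + ν ξ):
  M: 251 − 2(87.5) = 76
  Q: 160.4 − 1(87.5) = 72.9
  R: 0 + 2(87.5) = 175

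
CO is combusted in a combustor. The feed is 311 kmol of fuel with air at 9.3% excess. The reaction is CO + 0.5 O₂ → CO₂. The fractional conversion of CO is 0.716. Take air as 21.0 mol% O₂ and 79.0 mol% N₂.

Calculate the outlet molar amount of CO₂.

Stoichiometric O₂ = 0.5 × 311 = 155.5 kmol; O₂ fed = 155.5 × 1.093 = 170 kmol.
N₂ fed = 170 × 79/21 = 639.4 kmol.
Fuel reacted = 0.716 × 311 → ξ = 222.7 kmol.
Outlet (n = n₀ + ν ξ):
  CO: 311 − 1(222.7) = 88.32
  O₂: 170 − 0.5(222.7) = 58.62
  N₂: 639.4 (inert)
  CO₂: 0 + 1(222.7) = 222.7

223 kmol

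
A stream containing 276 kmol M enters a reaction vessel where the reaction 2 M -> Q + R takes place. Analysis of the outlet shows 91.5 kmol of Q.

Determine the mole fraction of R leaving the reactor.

For Q: n = n₀ + 1ξ → 91.5 = 0 + 1ξ, giving ξ = 91.5 kmol.
Outlet amounts (n = n₀ + ν ξ):
  M: 276 − 2(91.5) = 93
  Q: 0 + 1(91.5) = 91.5
  R: 0 + 1(91.5) = 91.5
Total out = 276 kmol; y_R = 91.5 / 276 = 0.3315.

0.332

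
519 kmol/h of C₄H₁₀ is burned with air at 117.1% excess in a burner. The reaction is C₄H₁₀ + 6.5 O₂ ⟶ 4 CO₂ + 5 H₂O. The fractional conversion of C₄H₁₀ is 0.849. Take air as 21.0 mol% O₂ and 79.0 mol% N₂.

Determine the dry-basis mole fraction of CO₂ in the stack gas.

Stoichiometric O₂ = 6.5 × 519 = 3374 kmol/h; O₂ fed = 3374 × 2.171 = 7324 kmol/h.
N₂ fed = 7324 × 79/21 = 27550 kmol/h.
Fuel reacted = 0.849 × 519 → ξ = 440.6 kmol/h.
Outlet (n = n₀ + ν ξ):
  C₄H₁₀: 519 − 1(440.6) = 78.37
  O₂: 7324 − 6.5(440.6) = 4460
  N₂: 27550 (inert)
  CO₂: 0 + 4(440.6) = 1763
  H₂O: 0 + 5(440.6) = 2203
Dry total = 33850 kmol/h; y_CO₂ (dry) = 1763 / 33850 = 0.05207.

0.0521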